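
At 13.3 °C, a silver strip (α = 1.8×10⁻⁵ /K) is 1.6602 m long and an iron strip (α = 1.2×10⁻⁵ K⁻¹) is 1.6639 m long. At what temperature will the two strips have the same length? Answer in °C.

T = 386.4 °C

L₁(1 + α₁ΔT) = L₂(1 + α₂ΔT) ⇒ ΔT = (L₂ − L₁)/(α₁L₁ − α₂L₂)
L₂ − L₁ = 1.6639 − 1.6602 = 3.70×10⁻³ m
α₁L₁ − α₂L₂ = 1.8×10⁻⁵×1.6602 − 1.2×10⁻⁵×1.6639 = 9.9168×10⁻⁶ m/K
ΔT = 3.70×10⁻³ / 9.9168×10⁻⁶ = 373.104 K
T = 13.3 + 373.104 = 386.404 °C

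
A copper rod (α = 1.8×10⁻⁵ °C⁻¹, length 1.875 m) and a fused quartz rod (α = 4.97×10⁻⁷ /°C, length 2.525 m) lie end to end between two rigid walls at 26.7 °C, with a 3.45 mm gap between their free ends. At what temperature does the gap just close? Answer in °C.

α₁L₁ = 3.375×10⁻⁵ m/K, α₂L₂ = 1.254925×10⁻⁶ m/K → total 3.5004925×10⁻⁵ m/K
ΔT = g/(α₁L₁+α₂L₂) = 3.45×10⁻³ / 3.5004925×10⁻⁵ = 98.56 K
T = 26.7 + 98.56 = 125.26 °C

T = 125 °C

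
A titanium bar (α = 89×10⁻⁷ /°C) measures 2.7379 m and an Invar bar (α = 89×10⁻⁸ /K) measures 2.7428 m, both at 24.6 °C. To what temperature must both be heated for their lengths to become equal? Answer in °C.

Equal length when α₁L₁ΔT − α₂L₂ΔT = L₂ − L₁ = 4.90×10⁻³ m
α₁L₁ = 2.436731×10⁻⁵, α₂L₂ = 2.441092×10⁻⁶ → Δ(αL) = 2.1926218×10⁻⁵ m/K
ΔT = 4.90×10⁻³ / 2.1926218×10⁻⁵ = 223.477 K, so T = 24.6 + 223.477 = 248.077 °C

T = 248.1 °C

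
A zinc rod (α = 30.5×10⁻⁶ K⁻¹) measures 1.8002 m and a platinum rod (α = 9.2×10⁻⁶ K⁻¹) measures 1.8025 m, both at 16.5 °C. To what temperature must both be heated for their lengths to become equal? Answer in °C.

Equal length when α₁L₁ΔT − α₂L₂ΔT = L₂ − L₁ = 2.30×10⁻³ m
α₁L₁ = 5.49061×10⁻⁵, α₂L₂ = 1.6583×10⁻⁵ → Δ(αL) = 3.83231×10⁻⁵ m/K
ΔT = 2.30×10⁻³ / 3.83231×10⁻⁵ = 60.0160 K, so T = 16.5 + 60.0160 = 76.5160 °C

T = 76.52 °C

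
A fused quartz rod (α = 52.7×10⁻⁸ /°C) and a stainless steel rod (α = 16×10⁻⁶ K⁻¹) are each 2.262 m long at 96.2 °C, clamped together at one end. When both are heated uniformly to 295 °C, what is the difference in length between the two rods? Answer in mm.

6.96 mm

ΔT = 198.8 K
fused quartz: ΔL = 52.7×10⁻⁸ × 2.262 m × 198.8 = 2.3698×10⁻⁴ m = 0.23698 mm
stainless steel: ΔL = 16×10⁻⁶ × 2.262 m × 198.8 = 7.1950×10⁻³ m = 7.1950 mm
difference = 7.1950 − 0.23698 = 6.95802 mm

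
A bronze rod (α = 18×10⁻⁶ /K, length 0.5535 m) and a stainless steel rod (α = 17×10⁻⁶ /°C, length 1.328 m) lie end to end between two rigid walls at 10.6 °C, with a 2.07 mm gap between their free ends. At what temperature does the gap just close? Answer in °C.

Gap closes when ΔL₁ + ΔL₂ = 2.07 mm = 2.07×10⁻³ m
(α₁L₁ + α₂L₂)ΔT = g
α₁L₁ + α₂L₂ = 18×10⁻⁶×0.5535 + 17×10⁻⁶×1.328 = 3.2539×10⁻⁵ m/K
ΔT = 2.07×10⁻³ / 3.2539×10⁻⁵ = 63.616 K
T = 10.6 + 63.616 = 74.216 °C

T = 74.2 °C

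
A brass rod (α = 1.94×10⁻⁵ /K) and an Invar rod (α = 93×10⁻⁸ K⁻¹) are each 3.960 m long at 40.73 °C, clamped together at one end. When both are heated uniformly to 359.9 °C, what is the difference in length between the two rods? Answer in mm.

ΔT = 319.17 K
brass: ΔL = 1.94×10⁻⁵ × 3.960 m × 319.17 = 2.4520×10⁻² m = 24.520 mm
Invar: ΔL = 93×10⁻⁸ × 3.960 m × 319.17 = 1.1754×10⁻³ m = 1.1754 mm
difference = 24.520 − 1.1754 = 23.3446 mm

23.3 mm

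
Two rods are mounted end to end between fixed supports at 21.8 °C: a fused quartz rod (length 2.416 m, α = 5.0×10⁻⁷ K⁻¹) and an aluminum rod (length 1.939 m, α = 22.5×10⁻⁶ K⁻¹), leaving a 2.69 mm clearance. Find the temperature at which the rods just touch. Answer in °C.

α₁L₁ = 1.208×10⁻⁶ m/K, α₂L₂ = 4.36275×10⁻⁵ m/K → total 4.48355×10⁻⁵ m/K
ΔT = g/(α₁L₁+α₂L₂) = 2.69×10⁻³ / 4.48355×10⁻⁵ = 59.997 K
T = 21.8 + 59.997 = 81.797 °C

T = 81.8 °C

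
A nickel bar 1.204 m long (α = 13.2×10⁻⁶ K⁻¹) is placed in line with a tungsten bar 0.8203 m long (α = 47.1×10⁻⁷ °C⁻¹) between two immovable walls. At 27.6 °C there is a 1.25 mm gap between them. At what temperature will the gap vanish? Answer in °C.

T = 90.9 °C

α₁L₁ = 1.58928×10⁻⁵ m/K, α₂L₂ = 3.863613×10⁻⁶ m/K → total 1.9756413×10⁻⁵ m/K
ΔT = g/(α₁L₁+α₂L₂) = 1.25×10⁻³ / 1.9756413×10⁻⁵ = 63.271 K
T = 27.6 + 63.271 = 90.871 °C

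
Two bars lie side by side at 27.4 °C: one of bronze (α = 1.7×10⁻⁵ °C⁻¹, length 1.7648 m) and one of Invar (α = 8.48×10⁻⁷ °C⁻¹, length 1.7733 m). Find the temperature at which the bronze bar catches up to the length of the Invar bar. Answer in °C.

T = 325.7 °C

Equal length when α₁L₁ΔT − α₂L₂ΔT = L₂ − L₁ = 8.50×10⁻³ m
α₁L₁ = 3.00016×10⁻⁵, α₂L₂ = 1.5037584×10⁻⁶ → Δ(αL) = 2.84978416×10⁻⁵ m/K
ΔT = 8.50×10⁻³ / 2.84978416×10⁻⁵ = 298.268 K, so T = 27.4 + 298.268 = 325.668 °C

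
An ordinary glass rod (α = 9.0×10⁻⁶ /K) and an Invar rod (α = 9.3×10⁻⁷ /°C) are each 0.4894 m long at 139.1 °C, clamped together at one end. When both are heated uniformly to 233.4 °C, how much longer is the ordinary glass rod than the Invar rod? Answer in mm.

0.372 mm

ΔT = 94.3 K
ordinary glass: ΔL = 9.0×10⁻⁶ × 0.4894 m × 94.3 = 4.1535×10⁻⁴ m = 0.41535 mm
Invar: ΔL = 9.3×10⁻⁷ × 0.4894 m × 94.3 = 4.2920×10⁻⁵ m = 0.042920 mm
difference = 0.41535 − 0.042920 = 0.37243 mm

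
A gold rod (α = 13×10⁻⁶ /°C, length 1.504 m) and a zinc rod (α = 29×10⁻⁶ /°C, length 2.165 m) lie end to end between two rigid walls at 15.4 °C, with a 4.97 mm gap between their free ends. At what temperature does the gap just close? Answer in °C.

T = 75.8 °C

Gap closes when ΔL₁ + ΔL₂ = 4.97 mm = 4.97×10⁻³ m
(α₁L₁ + α₂L₂)ΔT = g
α₁L₁ + α₂L₂ = 13×10⁻⁶×1.504 + 29×10⁻⁶×2.165 = 8.2337×10⁻⁵ m/K
ΔT = 4.97×10⁻³ / 8.2337×10⁻⁵ = 60.362 K
T = 15.4 + 60.362 = 75.762 °C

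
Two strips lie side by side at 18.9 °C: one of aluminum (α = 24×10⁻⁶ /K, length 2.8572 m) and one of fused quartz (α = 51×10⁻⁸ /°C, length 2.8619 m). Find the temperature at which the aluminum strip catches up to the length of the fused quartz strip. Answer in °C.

L₁(1 + α₁ΔT) = L₂(1 + α₂ΔT) ⇒ ΔT = (L₂ − L₁)/(α₁L₁ − α₂L₂)
L₂ − L₁ = 2.8619 − 2.8572 = 4.70×10⁻³ m
α₁L₁ − α₂L₂ = 24×10⁻⁶×2.8572 − 51×10⁻⁸×2.8619 = 6.7113231×10⁻⁵ m/K
ΔT = 4.70×10⁻³ / 6.7113231×10⁻⁵ = 70.0309 K
T = 18.9 + 70.0309 = 88.9309 °C

T = 88.93 °C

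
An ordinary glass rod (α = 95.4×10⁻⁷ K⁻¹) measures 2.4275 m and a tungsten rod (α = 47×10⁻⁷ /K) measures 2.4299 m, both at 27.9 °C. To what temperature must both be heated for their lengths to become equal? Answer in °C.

T = 232.4 °C

L₁(1 + α₁ΔT) = L₂(1 + α₂ΔT) ⇒ ΔT = (L₂ − L₁)/(α₁L₁ − α₂L₂)
L₂ − L₁ = 2.4299 − 2.4275 = 2.40×10⁻³ m
α₁L₁ − α₂L₂ = 95.4×10⁻⁷×2.4275 − 47×10⁻⁷×2.4299 = 1.173782×10⁻⁵ m/K
ΔT = 2.40×10⁻³ / 1.173782×10⁻⁵ = 204.467 K
T = 27.9 + 204.467 = 232.367 °C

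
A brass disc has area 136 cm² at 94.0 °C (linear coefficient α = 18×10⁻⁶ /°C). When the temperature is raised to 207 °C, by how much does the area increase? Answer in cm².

Area coefficient ≈ 2α; |ΔT| = 113.0 K
ΔA = 2αA₀ΔT = 2(18×10⁻⁶)(136)(113.0) = 0.553 cm²

ΔA = 0.553 cm²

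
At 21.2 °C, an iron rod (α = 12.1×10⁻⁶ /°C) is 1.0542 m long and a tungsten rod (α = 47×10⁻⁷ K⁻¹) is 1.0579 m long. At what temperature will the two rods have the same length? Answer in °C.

T = 496.6 °C

Equal length when α₁L₁ΔT − α₂L₂ΔT = L₂ − L₁ = 3.70×10⁻³ m
α₁L₁ = 1.275582×10⁻⁵, α₂L₂ = 4.97213×10⁻⁶ → Δ(αL) = 7.78369×10⁻⁶ m/K
ΔT = 3.70×10⁻³ / 7.78369×10⁻⁶ = 475.353 K, so T = 21.2 + 475.353 = 496.553 °C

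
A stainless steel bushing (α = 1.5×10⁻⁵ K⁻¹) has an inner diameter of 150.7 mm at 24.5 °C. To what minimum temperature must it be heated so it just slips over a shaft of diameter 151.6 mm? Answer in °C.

Required Δd = 151.6 − 150.7 = 0.9 mm
Δd = αd₀ΔT ⇒ ΔT = Δd/(αd₀) = 0.9 / (1.5×10⁻⁵ × 150.7) = 398.14 K
T_min = 24.5 + 398.14 = 422.64 °C

T = 423 °C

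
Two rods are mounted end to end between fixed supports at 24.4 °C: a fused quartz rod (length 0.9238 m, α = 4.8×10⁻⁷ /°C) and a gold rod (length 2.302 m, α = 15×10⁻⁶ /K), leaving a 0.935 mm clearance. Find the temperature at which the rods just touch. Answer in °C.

α₁L₁ = 4.43424×10⁻⁷ m/K, α₂L₂ = 3.453×10⁻⁵ m/K → total 3.4973424×10⁻⁵ m/K
ΔT = g/(α₁L₁+α₂L₂) = 9.35×10⁻⁴ / 3.4973424×10⁻⁵ = 26.735 K
T = 24.4 + 26.735 = 51.135 °C

T = 51.1 °C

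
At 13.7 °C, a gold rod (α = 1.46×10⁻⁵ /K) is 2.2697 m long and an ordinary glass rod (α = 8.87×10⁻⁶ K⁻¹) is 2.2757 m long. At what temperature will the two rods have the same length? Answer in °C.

T = 476.9 °C

L₁(1 + α₁ΔT) = L₂(1 + α₂ΔT) ⇒ ΔT = (L₂ − L₁)/(α₁L₁ − α₂L₂)
L₂ − L₁ = 2.2757 − 2.2697 = 6.00×10⁻³ m
α₁L₁ − α₂L₂ = 1.46×10⁻⁵×2.2697 − 8.87×10⁻⁶×2.2757 = 1.2952161×10⁻⁵ m/K
ΔT = 6.00×10⁻³ / 1.2952161×10⁻⁵ = 463.243 K
T = 13.7 + 463.243 = 476.943 °C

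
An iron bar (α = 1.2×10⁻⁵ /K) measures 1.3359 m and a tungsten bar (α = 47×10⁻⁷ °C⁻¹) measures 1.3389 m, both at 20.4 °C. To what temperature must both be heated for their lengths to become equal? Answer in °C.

T = 328.5 °C

Equal length when α₁L₁ΔT − α₂L₂ΔT = L₂ − L₁ = 3.00×10⁻³ m
α₁L₁ = 1.60308×10⁻⁵, α₂L₂ = 6.29283×10⁻⁶ → Δ(αL) = 9.73797×10⁻⁶ m/K
ΔT = 3.00×10⁻³ / 9.73797×10⁻⁶ = 308.072 K, so T = 20.4 + 308.072 = 328.472 °C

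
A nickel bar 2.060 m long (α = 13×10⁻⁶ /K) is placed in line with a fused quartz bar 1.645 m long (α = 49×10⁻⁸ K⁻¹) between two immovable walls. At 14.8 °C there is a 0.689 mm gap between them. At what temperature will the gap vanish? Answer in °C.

T = 39.8 °C

Gap closes when ΔL₁ + ΔL₂ = 0.689 mm = 6.89×10⁻⁴ m
(α₁L₁ + α₂L₂)ΔT = g
α₁L₁ + α₂L₂ = 13×10⁻⁶×2.060 + 49×10⁻⁸×1.645 = 2.758605×10⁻⁵ m/K
ΔT = 6.89×10⁻⁴ / 2.758605×10⁻⁵ = 24.976 K
T = 14.8 + 24.976 = 39.776 °C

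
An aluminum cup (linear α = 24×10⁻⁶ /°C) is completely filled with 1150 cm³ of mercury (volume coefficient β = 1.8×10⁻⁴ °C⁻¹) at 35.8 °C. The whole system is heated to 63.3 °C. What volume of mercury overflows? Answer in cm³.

3.42 cm³

The cup also expands: β_container ≈ 3α = 7.2×10⁻⁵ /K
Net overflow = V₀(β_liq − 3α_cont)ΔT
β − 3α = 1.80×10⁻⁴ − 7.2×10⁻⁵ = 1.08×10⁻⁴ /K; ΔT = 27.5 K
ΔV = 1150 × 1.08×10⁻⁴ × 27.5 = 3.42 cm³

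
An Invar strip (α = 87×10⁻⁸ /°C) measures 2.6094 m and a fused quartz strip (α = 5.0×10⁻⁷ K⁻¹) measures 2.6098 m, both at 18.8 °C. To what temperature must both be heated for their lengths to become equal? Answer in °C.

Equal length when α₁L₁ΔT − α₂L₂ΔT = L₂ − L₁ = 4.00×10⁻⁴ m
α₁L₁ = 2.270178×10⁻⁶, α₂L₂ = 1.3049×10⁻⁶ → Δ(αL) = 9.65278×10⁻⁷ m/K
ΔT = 4.00×10⁻⁴ / 9.65278×10⁻⁷ = 414.388 K, so T = 18.8 + 414.388 = 433.188 °C

T = 433.2 °C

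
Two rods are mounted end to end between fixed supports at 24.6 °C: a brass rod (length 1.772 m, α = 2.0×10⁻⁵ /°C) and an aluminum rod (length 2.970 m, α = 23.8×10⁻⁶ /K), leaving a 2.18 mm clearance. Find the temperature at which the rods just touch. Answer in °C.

T = 45.1 °C

α₁L₁ = 3.544×10⁻⁵ m/K, α₂L₂ = 7.0686×10⁻⁵ m/K → total 1.06126×10⁻⁴ m/K
ΔT = g/(α₁L₁+α₂L₂) = 2.18×10⁻³ / 1.06126×10⁻⁴ = 20.542 K
T = 24.6 + 20.542 = 45.142 °C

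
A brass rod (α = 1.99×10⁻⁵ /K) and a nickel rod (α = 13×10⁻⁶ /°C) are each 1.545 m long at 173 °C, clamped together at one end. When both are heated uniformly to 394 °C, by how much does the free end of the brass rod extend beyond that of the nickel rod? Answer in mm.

ΔT = 221 K
brass: ΔL = 1.99×10⁻⁵ × 1.545 m × 221 = 6.7948×10⁻³ m = 6.7948 mm
nickel: ΔL = 13×10⁻⁶ × 1.545 m × 221 = 4.4388×10⁻³ m = 4.4388 mm
difference = 6.7948 − 4.4388 = 2.3560 mm

2.36 mm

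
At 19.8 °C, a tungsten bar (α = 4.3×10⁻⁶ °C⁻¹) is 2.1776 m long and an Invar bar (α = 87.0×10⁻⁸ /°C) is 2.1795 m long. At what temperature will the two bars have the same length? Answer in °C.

L₁(1 + α₁ΔT) = L₂(1 + α₂ΔT) ⇒ ΔT = (L₂ − L₁)/(α₁L₁ − α₂L₂)
L₂ − L₁ = 2.1795 − 2.1776 = 1.90×10⁻³ m
α₁L₁ − α₂L₂ = 4.3×10⁻⁶×2.1776 − 87.0×10⁻⁸×2.1795 = 7.467515×10⁻⁶ m/K
ΔT = 1.90×10⁻³ / 7.467515×10⁻⁶ = 254.435 K
T = 19.8 + 254.435 = 274.235 °C

T = 274.2 °C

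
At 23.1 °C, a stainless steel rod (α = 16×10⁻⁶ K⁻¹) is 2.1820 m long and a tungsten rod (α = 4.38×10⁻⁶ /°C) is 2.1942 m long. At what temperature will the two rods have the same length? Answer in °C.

L₁(1 + α₁ΔT) = L₂(1 + α₂ΔT) ⇒ ΔT = (L₂ − L₁)/(α₁L₁ − α₂L₂)
L₂ − L₁ = 2.1942 − 2.1820 = 1.22×10⁻² m
α₁L₁ − α₂L₂ = 16×10⁻⁶×2.1820 − 4.38×10⁻⁶×2.1942 = 2.5301404×10⁻⁵ m/K
ΔT = 1.22×10⁻² / 2.5301404×10⁻⁵ = 482.187 K
T = 23.1 + 482.187 = 505.287 °C

T = 505.3 °C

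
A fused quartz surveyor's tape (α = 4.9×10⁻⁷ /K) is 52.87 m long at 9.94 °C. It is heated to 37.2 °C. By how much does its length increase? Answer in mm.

ΔL = 0.706 mm

|ΔT| = |37.2 − 9.94| = 27.26 K
ΔL = αL₀ΔT = (4.9×10⁻⁷)(52.87)(27.26) = 7.06×10⁻⁴ m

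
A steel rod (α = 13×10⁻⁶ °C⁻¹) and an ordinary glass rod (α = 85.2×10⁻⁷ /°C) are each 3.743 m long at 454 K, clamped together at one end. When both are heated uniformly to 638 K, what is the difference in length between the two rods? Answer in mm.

3.09 mm

ΔT = 184 K
steel: ΔL = 13×10⁻⁶ × 3.743 m × 184 = 8.9533×10⁻³ m = 8.9533 mm
ordinary glass: ΔL = 85.2×10⁻⁷ × 3.743 m × 184 = 5.8678×10⁻³ m = 5.8678 mm
difference = 8.9533 − 5.8678 = 3.0855 mm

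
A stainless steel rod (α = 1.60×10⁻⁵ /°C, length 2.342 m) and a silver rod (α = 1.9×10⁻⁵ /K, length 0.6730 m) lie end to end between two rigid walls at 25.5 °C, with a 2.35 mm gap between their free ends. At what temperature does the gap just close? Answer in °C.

T = 72.3 °C

Gap closes when ΔL₁ + ΔL₂ = 2.35 mm = 2.35×10⁻³ m
(α₁L₁ + α₂L₂)ΔT = g
α₁L₁ + α₂L₂ = 1.60×10⁻⁵×2.342 + 1.9×10⁻⁵×0.6730 = 5.0259×10⁻⁵ m/K
ΔT = 2.35×10⁻³ / 5.0259×10⁻⁵ = 46.758 K
T = 25.5 + 46.758 = 72.258 °C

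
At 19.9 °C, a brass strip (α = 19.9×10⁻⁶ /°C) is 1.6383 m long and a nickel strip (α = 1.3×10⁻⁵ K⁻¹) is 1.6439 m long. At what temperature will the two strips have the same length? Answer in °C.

T = 518.5 °C

Equal length when α₁L₁ΔT − α₂L₂ΔT = L₂ − L₁ = 5.60×10⁻³ m
α₁L₁ = 3.260217×10⁻⁵, α₂L₂ = 2.13707×10⁻⁵ → Δ(αL) = 1.123147×10⁻⁵ m/K
ΔT = 5.60×10⁻³ / 1.123147×10⁻⁵ = 498.599 K, so T = 19.9 + 498.599 = 518.499 °C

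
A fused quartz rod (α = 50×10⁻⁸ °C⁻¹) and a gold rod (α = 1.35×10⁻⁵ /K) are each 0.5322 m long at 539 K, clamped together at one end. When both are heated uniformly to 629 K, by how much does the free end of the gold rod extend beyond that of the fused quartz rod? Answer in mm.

0.623 mm

ΔT = 90 K
fused quartz: ΔL = 50×10⁻⁸ × 0.5322 m × 90 = 2.3949×10⁻⁵ m = 0.023949 mm
gold: ΔL = 1.35×10⁻⁵ × 0.5322 m × 90 = 6.4662×10⁻⁴ m = 0.64662 mm
difference = 0.64662 − 0.023949 = 0.622671 mm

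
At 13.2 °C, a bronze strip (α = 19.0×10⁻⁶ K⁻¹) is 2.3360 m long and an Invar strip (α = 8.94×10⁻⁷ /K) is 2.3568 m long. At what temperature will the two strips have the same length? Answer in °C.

Equal length when α₁L₁ΔT − α₂L₂ΔT = L₂ − L₁ = 2.08×10⁻² m
α₁L₁ = 4.4384×10⁻⁵, α₂L₂ = 2.1069792×10⁻⁶ → Δ(αL) = 4.22770208×10⁻⁵ m/K
ΔT = 2.08×10⁻² / 4.22770208×10⁻⁵ = 491.993 K, so T = 13.2 + 491.993 = 505.193 °C

T = 505.2 °C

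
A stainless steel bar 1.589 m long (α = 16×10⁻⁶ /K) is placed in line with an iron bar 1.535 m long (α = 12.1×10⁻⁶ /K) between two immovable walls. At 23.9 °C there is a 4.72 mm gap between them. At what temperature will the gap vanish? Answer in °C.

T = 131 °C

α₁L₁ = 2.5424×10⁻⁵ m/K, α₂L₂ = 1.85735×10⁻⁵ m/K → total 4.39975×10⁻⁵ m/K
ΔT = g/(α₁L₁+α₂L₂) = 4.72×10⁻³ / 4.39975×10⁻⁵ = 107.28 K
T = 23.9 + 107.28 = 131.18 °C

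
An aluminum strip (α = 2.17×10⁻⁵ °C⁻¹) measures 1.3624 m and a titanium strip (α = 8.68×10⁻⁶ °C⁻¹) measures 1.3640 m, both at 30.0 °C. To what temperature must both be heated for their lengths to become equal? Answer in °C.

L₁(1 + α₁ΔT) = L₂(1 + α₂ΔT) ⇒ ΔT = (L₂ − L₁)/(α₁L₁ − α₂L₂)
L₂ − L₁ = 1.3640 − 1.3624 = 1.60×10⁻³ m
α₁L₁ − α₂L₂ = 2.17×10⁻⁵×1.3624 − 8.68×10⁻⁶×1.3640 = 1.772456×10⁻⁵ m/K
ΔT = 1.60×10⁻³ / 1.772456×10⁻⁵ = 90.270 K
T = 30.0 + 90.270 = 120.270 °C

T = 120.3 °C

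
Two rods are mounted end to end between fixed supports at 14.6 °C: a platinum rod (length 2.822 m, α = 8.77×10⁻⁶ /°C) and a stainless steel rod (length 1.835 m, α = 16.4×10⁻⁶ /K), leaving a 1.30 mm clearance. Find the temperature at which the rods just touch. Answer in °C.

T = 38.3 °C

α₁L₁ = 2.474894×10⁻⁵ m/K, α₂L₂ = 3.0094×10⁻⁵ m/K → total 5.484294×10⁻⁵ m/K
ΔT = g/(α₁L₁+α₂L₂) = 1.30×10⁻³ / 5.484294×10⁻⁵ = 23.704 K
T = 14.6 + 23.704 = 38.304 °C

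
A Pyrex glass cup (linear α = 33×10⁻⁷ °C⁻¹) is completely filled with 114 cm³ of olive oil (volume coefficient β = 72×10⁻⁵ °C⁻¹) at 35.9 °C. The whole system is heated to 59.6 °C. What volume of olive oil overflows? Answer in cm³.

The cup also expands: β_container ≈ 3α = 9.9×10⁻⁶ /K
Net overflow = V₀(β_liq − 3α_cont)ΔT
β − 3α = 7.20×10⁻⁴ − 9.9×10⁻⁶ = 7.101×10⁻⁴ /K; ΔT = 23.7 K
ΔV = 114 × 7.101×10⁻⁴ × 23.7 = 1.92 cm³

1.92 cm³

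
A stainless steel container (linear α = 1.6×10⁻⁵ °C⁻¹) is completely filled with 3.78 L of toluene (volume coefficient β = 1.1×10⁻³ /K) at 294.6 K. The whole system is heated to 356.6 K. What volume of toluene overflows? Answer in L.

0.247 L

The container also expands: β_container ≈ 3α = 4.8×10⁻⁵ /K
Net overflow = V₀(β_liq − 3α_cont)ΔT
β − 3α = 1.10×10⁻³ − 4.8×10⁻⁵ = 1.052×10⁻³ /K; ΔT = 62.0 K
ΔV = 3.78 × 1.052×10⁻³ × 62.0 = 0.247 L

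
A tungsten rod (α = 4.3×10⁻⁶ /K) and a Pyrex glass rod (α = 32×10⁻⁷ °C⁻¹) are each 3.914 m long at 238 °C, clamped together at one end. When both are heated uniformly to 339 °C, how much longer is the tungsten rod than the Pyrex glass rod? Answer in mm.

ΔT = 101 K
tungsten: ΔL = 4.3×10⁻⁶ × 3.914 m × 101 = 1.6999×10⁻³ m = 1.6999 mm
Pyrex glass: ΔL = 32×10⁻⁷ × 3.914 m × 101 = 1.2650×10⁻³ m = 1.2650 mm
difference = 1.6999 − 1.2650 = 0.4349 mm

0.435 mm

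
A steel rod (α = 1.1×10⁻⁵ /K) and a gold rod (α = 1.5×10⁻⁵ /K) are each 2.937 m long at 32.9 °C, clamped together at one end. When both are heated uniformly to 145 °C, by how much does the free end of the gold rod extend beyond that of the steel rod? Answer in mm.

1.32 mm

ΔT = 112.1 K
steel: ΔL = 1.1×10⁻⁵ × 2.937 m × 112.1 = 3.6216×10⁻³ m = 3.6216 mm
gold: ΔL = 1.5×10⁻⁵ × 2.937 m × 112.1 = 4.9386×10⁻³ m = 4.9386 mm
difference = 4.9386 − 3.6216 = 1.3170 mm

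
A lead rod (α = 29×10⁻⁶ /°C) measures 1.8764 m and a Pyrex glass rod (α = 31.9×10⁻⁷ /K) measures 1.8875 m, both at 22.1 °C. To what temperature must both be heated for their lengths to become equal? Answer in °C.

T = 251.5 °C

Equal length when α₁L₁ΔT − α₂L₂ΔT = L₂ − L₁ = 1.11×10⁻² m
α₁L₁ = 5.44156×10⁻⁵, α₂L₂ = 6.021125×10⁻⁶ → Δ(αL) = 4.8394475×10⁻⁵ m/K
ΔT = 1.11×10⁻² / 4.8394475×10⁻⁵ = 229.365 K, so T = 22.1 + 229.365 = 251.465 °C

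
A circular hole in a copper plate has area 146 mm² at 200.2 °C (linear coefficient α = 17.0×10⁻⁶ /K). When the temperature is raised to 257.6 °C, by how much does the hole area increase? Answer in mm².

ΔA = 0.285 mm²

Area coefficient ≈ 2α; |ΔT| = 57.4 K
ΔA = 2αA₀ΔT = 2(17.0×10⁻⁶)(146)(57.4) = 0.285 mm²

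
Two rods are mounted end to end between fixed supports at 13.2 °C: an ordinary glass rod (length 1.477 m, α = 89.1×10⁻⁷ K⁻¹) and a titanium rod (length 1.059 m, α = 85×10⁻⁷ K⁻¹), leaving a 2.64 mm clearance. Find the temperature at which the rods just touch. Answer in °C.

Gap closes when ΔL₁ + ΔL₂ = 2.64 mm = 2.64×10⁻³ m
(α₁L₁ + α₂L₂)ΔT = g
α₁L₁ + α₂L₂ = 89.1×10⁻⁷×1.477 + 85×10⁻⁷×1.059 = 2.216157×10⁻⁵ m/K
ΔT = 2.64×10⁻³ / 2.216157×10⁻⁵ = 119.13 K
T = 13.2 + 119.13 = 132.33 °C

T = 132 °C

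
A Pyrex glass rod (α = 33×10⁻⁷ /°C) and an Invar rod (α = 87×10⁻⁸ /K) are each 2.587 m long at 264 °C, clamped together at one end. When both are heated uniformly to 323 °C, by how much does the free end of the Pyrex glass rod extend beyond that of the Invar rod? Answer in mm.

0.371 mm

ΔT = 59 K
Pyrex glass: ΔL = 33×10⁻⁷ × 2.587 m × 59 = 5.0369×10⁻⁴ m = 0.50369 mm
Invar: ΔL = 87×10⁻⁸ × 2.587 m × 59 = 1.3279×10⁻⁴ m = 0.13279 mm
difference = 0.50369 − 0.13279 = 0.37090 mm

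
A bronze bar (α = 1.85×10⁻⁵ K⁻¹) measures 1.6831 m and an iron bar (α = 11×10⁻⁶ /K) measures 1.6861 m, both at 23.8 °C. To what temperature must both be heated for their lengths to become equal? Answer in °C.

L₁(1 + α₁ΔT) = L₂(1 + α₂ΔT) ⇒ ΔT = (L₂ − L₁)/(α₁L₁ − α₂L₂)
L₂ − L₁ = 1.6861 − 1.6831 = 3.00×10⁻³ m
α₁L₁ − α₂L₂ = 1.85×10⁻⁵×1.6831 − 11×10⁻⁶×1.6861 = 1.259025×10⁻⁵ m/K
ΔT = 3.00×10⁻³ / 1.259025×10⁻⁵ = 238.280 K
T = 23.8 + 238.280 = 262.080 °C

T = 262.1 °C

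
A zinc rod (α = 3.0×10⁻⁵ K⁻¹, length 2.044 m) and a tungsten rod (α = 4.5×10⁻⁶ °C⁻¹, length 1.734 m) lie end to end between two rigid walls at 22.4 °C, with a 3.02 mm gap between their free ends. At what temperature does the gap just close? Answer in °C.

α₁L₁ = 6.132×10⁻⁵ m/K, α₂L₂ = 7.803×10⁻⁶ m/K → total 6.9123×10⁻⁵ m/K
ΔT = g/(α₁L₁+α₂L₂) = 3.02×10⁻³ / 6.9123×10⁻⁵ = 43.690 K
T = 22.4 + 43.690 = 66.090 °C

T = 66.1 °C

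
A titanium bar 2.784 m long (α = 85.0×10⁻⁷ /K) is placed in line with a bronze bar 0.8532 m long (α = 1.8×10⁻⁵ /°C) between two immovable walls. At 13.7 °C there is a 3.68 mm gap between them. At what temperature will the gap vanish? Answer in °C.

α₁L₁ = 2.3664×10⁻⁵ m/K, α₂L₂ = 1.53576×10⁻⁵ m/K → total 3.90216×10⁻⁵ m/K
ΔT = g/(α₁L₁+α₂L₂) = 3.68×10⁻³ / 3.90216×10⁻⁵ = 94.31 K
T = 13.7 + 94.31 = 108.01 °C

T = 108 °C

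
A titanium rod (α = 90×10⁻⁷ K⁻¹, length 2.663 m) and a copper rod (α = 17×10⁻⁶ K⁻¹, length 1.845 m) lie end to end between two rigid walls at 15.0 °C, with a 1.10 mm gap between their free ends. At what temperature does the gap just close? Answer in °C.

α₁L₁ = 2.3967×10⁻⁵ m/K, α₂L₂ = 3.1365×10⁻⁵ m/K → total 5.5332×10⁻⁵ m/K
ΔT = g/(α₁L₁+α₂L₂) = 1.10×10⁻³ / 5.5332×10⁻⁵ = 19.880 K
T = 15.0 + 19.880 = 34.880 °C

T = 34.9 °C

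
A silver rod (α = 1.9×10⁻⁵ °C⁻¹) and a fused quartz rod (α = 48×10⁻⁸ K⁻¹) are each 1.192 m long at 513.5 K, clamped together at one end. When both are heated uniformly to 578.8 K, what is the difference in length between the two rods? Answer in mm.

1.44 mm

ΔT = 65.3 K
silver: ΔL = 1.9×10⁻⁵ × 1.192 m × 65.3 = 1.4789×10⁻³ m = 1.4789 mm
fused quartz: ΔL = 48×10⁻⁸ × 1.192 m × 65.3 = 3.7362×10⁻⁵ m = 0.037362 mm
difference = 1.4789 − 0.037362 = 1.441538 mm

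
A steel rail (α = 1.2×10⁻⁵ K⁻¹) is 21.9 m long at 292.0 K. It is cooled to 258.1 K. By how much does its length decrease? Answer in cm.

|ΔT| = |258.1 − 292.0| = 33.9 K
ΔL = αL₀ΔT = (1.2×10⁻⁵)(21.9)(33.9) = 8.91×10⁻³ m

ΔL = 0.891 cm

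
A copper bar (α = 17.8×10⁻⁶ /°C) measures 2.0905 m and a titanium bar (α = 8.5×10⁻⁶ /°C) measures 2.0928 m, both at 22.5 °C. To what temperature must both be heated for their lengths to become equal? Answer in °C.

L₁(1 + α₁ΔT) = L₂(1 + α₂ΔT) ⇒ ΔT = (L₂ − L₁)/(α₁L₁ − α₂L₂)
L₂ − L₁ = 2.0928 − 2.0905 = 2.30×10⁻³ m
α₁L₁ − α₂L₂ = 17.8×10⁻⁶×2.0905 − 8.5×10⁻⁶×2.0928 = 1.94221×10⁻⁵ m/K
ΔT = 2.30×10⁻³ / 1.94221×10⁻⁵ = 118.422 K
T = 22.5 + 118.422 = 140.922 °C

T = 140.9 °C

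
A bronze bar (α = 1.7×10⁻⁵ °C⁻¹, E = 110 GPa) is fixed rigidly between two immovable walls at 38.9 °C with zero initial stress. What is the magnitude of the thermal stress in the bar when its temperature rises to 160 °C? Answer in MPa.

Fully constrained: the free strain ε = αΔT is blocked, so σ = Eε = EαΔT.
|ΔT| = 121.1 K
σ = 110×10⁹ × 1.7×10⁻⁵ × 121.1 = 2.26×10⁸ Pa

σ = 226 MPa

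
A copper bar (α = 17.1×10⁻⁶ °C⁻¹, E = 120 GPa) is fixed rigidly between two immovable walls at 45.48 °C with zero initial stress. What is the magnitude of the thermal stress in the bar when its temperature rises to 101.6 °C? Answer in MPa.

Fully constrained: the free strain ε = αΔT is blocked, so σ = Eε = EαΔT.
|ΔT| = 56.12 K
σ = 120×10⁹ × 17.1×10⁻⁶ × 56.12 = 1.15×10⁸ Pa

σ = 115 MPa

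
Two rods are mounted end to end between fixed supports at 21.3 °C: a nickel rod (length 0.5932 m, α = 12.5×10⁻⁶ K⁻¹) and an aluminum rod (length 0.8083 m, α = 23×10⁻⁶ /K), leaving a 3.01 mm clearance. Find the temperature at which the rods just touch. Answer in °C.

α₁L₁ = 7.415×10⁻⁶ m/K, α₂L₂ = 1.85909×10⁻⁵ m/K → total 2.60059×10⁻⁵ m/K
ΔT = g/(α₁L₁+α₂L₂) = 3.01×10⁻³ / 2.60059×10⁻⁵ = 115.74 K
T = 21.3 + 115.74 = 137.04 °C

T = 137 °C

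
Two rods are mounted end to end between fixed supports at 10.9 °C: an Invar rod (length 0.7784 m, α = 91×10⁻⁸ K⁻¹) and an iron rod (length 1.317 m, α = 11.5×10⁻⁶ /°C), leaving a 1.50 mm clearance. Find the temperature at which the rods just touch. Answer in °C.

α₁L₁ = 7.08344×10⁻⁷ m/K, α₂L₂ = 1.51455×10⁻⁵ m/K → total 1.5853844×10⁻⁵ m/K
ΔT = g/(α₁L₁+α₂L₂) = 1.50×10⁻³ / 1.5853844×10⁻⁵ = 94.61 K
T = 10.9 + 94.61 = 105.51 °C

T = 106 °C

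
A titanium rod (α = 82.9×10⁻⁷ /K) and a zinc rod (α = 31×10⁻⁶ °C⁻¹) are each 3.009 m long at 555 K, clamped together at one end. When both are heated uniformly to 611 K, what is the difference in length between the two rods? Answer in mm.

3.83 mm

ΔT = 56 K
titanium: ΔL = 82.9×10⁻⁷ × 3.009 m × 56 = 1.3969×10⁻³ m = 1.3969 mm
zinc: ΔL = 31×10⁻⁶ × 3.009 m × 56 = 5.2236×10⁻³ m = 5.2236 mm
difference = 5.2236 − 1.3969 = 3.8267 mm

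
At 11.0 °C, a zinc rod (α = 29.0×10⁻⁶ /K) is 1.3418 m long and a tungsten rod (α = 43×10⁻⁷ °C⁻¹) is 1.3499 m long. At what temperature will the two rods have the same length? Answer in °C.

T = 255.7 °C

L₁(1 + α₁ΔT) = L₂(1 + α₂ΔT) ⇒ ΔT = (L₂ − L₁)/(α₁L₁ − α₂L₂)
L₂ − L₁ = 1.3499 − 1.3418 = 8.10×10⁻³ m
α₁L₁ − α₂L₂ = 29.0×10⁻⁶×1.3418 − 43×10⁻⁷×1.3499 = 3.310763×10⁻⁵ m/K
ΔT = 8.10×10⁻³ / 3.310763×10⁻⁵ = 244.657 K
T = 11.0 + 244.657 = 255.657 °C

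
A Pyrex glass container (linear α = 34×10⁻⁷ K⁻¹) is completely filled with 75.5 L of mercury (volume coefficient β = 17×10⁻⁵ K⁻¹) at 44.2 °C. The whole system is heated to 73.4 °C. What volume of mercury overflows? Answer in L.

The container also expands: β_container ≈ 3α = 1.02×10⁻⁵ /K
Net overflow = V₀(β_liq − 3α_cont)ΔT
β − 3α = 1.70×10⁻⁴ − 1.02×10⁻⁵ = 1.598×10⁻⁴ /K; ΔT = 29.2 K
ΔV = 75.5 × 1.598×10⁻⁴ × 29.2 = 0.352 L

0.352 L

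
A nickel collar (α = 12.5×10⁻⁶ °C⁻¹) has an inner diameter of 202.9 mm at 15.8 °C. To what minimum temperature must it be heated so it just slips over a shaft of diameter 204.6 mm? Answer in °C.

Required Δd = 204.6 − 202.9 = 1.7 mm
Δd = αd₀ΔT ⇒ ΔT = Δd/(αd₀) = 1.7 / (12.5×10⁻⁶ × 202.9) = 670.28 K
T_min = 15.8 + 670.28 = 686.08 °C

T = 686 °C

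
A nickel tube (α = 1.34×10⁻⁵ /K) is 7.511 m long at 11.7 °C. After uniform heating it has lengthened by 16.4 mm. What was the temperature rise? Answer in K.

ΔL = αL₀ΔT ⇒ ΔT = ΔL / (αL₀)
ΔT = 16.4×10⁻³ m / (1.34×10⁻⁵ × 7.511 m) = 162.95 K

ΔT = 163 K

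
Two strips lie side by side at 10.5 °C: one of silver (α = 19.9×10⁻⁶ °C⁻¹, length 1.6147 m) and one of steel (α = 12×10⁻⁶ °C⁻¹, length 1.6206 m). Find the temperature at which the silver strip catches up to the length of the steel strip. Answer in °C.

Equal length when α₁L₁ΔT − α₂L₂ΔT = L₂ − L₁ = 5.90×10⁻³ m
α₁L₁ = 3.213253×10⁻⁵, α₂L₂ = 1.94472×10⁻⁵ → Δ(αL) = 1.268533×10⁻⁵ m/K
ΔT = 5.90×10⁻³ / 1.268533×10⁻⁵ = 465.104 K, so T = 10.5 + 465.104 = 475.604 °C

T = 475.6 °C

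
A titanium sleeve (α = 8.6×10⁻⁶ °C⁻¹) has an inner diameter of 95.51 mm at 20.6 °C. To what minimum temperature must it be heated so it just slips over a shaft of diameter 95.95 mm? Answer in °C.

T = 556 °C

Required Δd = 95.95 − 95.51 = 0.44 mm
Δd = αd₀ΔT ⇒ ΔT = Δd/(αd₀) = 0.44 / (8.6×10⁻⁶ × 95.51) = 535.68 K
T_min = 20.6 + 535.68 = 556.28 °C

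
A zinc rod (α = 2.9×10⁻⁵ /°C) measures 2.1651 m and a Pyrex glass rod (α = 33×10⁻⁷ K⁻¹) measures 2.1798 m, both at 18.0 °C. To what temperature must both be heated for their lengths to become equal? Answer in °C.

T = 282.4 °C

L₁(1 + α₁ΔT) = L₂(1 + α₂ΔT) ⇒ ΔT = (L₂ − L₁)/(α₁L₁ − α₂L₂)
L₂ − L₁ = 2.1798 − 2.1651 = 1.47×10⁻² m
α₁L₁ − α₂L₂ = 2.9×10⁻⁵×2.1651 − 33×10⁻⁷×2.1798 = 5.559456×10⁻⁵ m/K
ΔT = 1.47×10⁻² / 5.559456×10⁻⁵ = 264.414 K
T = 18.0 + 264.414 = 282.414 °C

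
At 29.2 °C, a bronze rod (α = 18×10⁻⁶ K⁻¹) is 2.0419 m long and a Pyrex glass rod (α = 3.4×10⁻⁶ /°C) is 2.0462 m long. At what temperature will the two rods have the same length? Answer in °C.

L₁(1 + α₁ΔT) = L₂(1 + α₂ΔT) ⇒ ΔT = (L₂ − L₁)/(α₁L₁ − α₂L₂)
L₂ − L₁ = 2.0462 − 2.0419 = 4.30×10⁻³ m
α₁L₁ − α₂L₂ = 18×10⁻⁶×2.0419 − 3.4×10⁻⁶×2.0462 = 2.979712×10⁻⁵ m/K
ΔT = 4.30×10⁻³ / 2.979712×10⁻⁵ = 144.309 K
T = 29.2 + 144.309 = 173.509 °C

T = 173.5 °C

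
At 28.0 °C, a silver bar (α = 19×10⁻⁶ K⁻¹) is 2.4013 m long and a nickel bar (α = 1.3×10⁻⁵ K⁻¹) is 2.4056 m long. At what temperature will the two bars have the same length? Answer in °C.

Equal length when α₁L₁ΔT − α₂L₂ΔT = L₂ − L₁ = 4.30×10⁻³ m
α₁L₁ = 4.56247×10⁻⁵, α₂L₂ = 3.12728×10⁻⁵ → Δ(αL) = 1.43519×10⁻⁵ m/K
ΔT = 4.30×10⁻³ / 1.43519×10⁻⁵ = 299.612 K, so T = 28.0 + 299.612 = 327.612 °C

T = 327.6 °C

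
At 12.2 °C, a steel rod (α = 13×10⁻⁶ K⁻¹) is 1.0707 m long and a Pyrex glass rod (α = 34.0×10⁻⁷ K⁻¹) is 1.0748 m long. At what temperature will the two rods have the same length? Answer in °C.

T = 411.6 °C

Equal length when α₁L₁ΔT − α₂L₂ΔT = L₂ − L₁ = 4.10×10⁻³ m
α₁L₁ = 1.39191×10⁻⁵, α₂L₂ = 3.65432×10⁻⁶ → Δ(αL) = 1.026478×10⁻⁵ m/K
ΔT = 4.10×10⁻³ / 1.026478×10⁻⁵ = 399.424 K, so T = 12.2 + 399.424 = 411.624 °C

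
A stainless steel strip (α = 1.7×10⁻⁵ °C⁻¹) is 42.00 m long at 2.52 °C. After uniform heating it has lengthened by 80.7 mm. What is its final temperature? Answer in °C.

ΔL = αL₀ΔT ⇒ ΔT = ΔL / (αL₀)
ΔT = 80.7×10⁻³ m / (1.7×10⁻⁵ × 42.00 m) = 113.03 K
T = 2.52 + 113.03 = 115.55 °C

T = 116 °C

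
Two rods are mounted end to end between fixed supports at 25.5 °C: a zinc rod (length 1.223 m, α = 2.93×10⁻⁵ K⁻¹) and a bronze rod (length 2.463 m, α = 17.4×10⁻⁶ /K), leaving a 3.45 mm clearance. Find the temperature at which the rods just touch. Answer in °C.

α₁L₁ = 3.58339×10⁻⁵ m/K, α₂L₂ = 4.28562×10⁻⁵ m/K → total 7.86901×10⁻⁵ m/K
ΔT = g/(α₁L₁+α₂L₂) = 3.45×10⁻³ / 7.86901×10⁻⁵ = 43.843 K
T = 25.5 + 43.843 = 69.343 °C

T = 69.3 °C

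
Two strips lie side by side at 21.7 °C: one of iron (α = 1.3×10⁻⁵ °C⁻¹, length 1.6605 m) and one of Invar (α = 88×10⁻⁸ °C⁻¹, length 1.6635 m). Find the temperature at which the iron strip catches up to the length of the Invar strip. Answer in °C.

Equal length when α₁L₁ΔT − α₂L₂ΔT = L₂ − L₁ = 3.00×10⁻³ m
α₁L₁ = 2.15865×10⁻⁵, α₂L₂ = 1.46388×10⁻⁶ → Δ(αL) = 2.012262×10⁻⁵ m/K
ΔT = 3.00×10⁻³ / 2.012262×10⁻⁵ = 149.086 K, so T = 21.7 + 149.086 = 170.786 °C

T = 170.8 °C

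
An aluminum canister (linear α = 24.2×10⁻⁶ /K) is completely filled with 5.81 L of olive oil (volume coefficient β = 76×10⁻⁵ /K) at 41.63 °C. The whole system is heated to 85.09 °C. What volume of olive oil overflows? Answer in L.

0.174 L

The canister also expands: β_container ≈ 3α = 7.26×10⁻⁵ /K
Net overflow = V₀(β_liq − 3α_cont)ΔT
β − 3α = 7.60×10⁻⁴ − 7.26×10⁻⁵ = 6.874×10⁻⁴ /K; ΔT = 43.46 K
ΔV = 5.81 × 6.874×10⁻⁴ × 43.46 = 0.174 L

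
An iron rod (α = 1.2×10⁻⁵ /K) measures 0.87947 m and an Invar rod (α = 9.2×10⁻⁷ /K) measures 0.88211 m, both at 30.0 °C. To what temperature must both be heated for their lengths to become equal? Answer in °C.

L₁(1 + α₁ΔT) = L₂(1 + α₂ΔT) ⇒ ΔT = (L₂ − L₁)/(α₁L₁ − α₂L₂)
L₂ − L₁ = 0.88211 − 0.87947 = 2.64×10⁻³ m
α₁L₁ − α₂L₂ = 1.2×10⁻⁵×0.87947 − 9.2×10⁻⁷×0.88211 = 9.7420988×10⁻⁶ m/K
ΔT = 2.64×10⁻³ / 9.7420988×10⁻⁶ = 270.989 K
T = 30.0 + 270.989 = 300.989 °C

T = 301.0 °C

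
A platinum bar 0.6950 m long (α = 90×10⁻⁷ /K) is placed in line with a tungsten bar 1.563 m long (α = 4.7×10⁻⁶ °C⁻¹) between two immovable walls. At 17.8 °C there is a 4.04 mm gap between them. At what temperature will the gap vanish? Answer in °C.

T = 315 °C

α₁L₁ = 6.255×10⁻⁶ m/K, α₂L₂ = 7.3461×10⁻⁶ m/K → total 1.36011×10⁻⁵ m/K
ΔT = g/(α₁L₁+α₂L₂) = 4.04×10⁻³ / 1.36011×10⁻⁵ = 297.03 K
T = 17.8 + 297.03 = 314.83 °C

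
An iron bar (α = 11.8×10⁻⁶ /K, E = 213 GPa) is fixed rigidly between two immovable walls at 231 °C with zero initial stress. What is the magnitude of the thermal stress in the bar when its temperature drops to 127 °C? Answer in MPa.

σ = 261 MPa

Fully constrained: the free strain ε = αΔT is blocked, so σ = Eε = EαΔT.
|ΔT| = 104 K
σ = 213×10⁹ × 11.8×10⁻⁶ × 104 = 2.61×10⁸ Pa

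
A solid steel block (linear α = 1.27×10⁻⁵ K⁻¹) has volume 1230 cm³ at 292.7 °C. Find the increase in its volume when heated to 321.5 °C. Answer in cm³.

Isotropic solid: β ≈ 3α = 3.8×10⁻⁵ /K; ΔT = 28.8 K
ΔV = 3αV₀ΔT = 3(1.27×10⁻⁵)(1230)(28.8) = 1.35 cm³

ΔV = 1.35 cm³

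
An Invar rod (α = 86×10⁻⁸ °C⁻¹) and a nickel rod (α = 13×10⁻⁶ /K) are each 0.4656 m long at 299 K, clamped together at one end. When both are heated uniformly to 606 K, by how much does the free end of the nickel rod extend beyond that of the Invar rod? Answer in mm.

ΔT = 307 K
Invar: ΔL = 86×10⁻⁸ × 0.4656 m × 307 = 1.2293×10⁻⁴ m = 0.12293 mm
nickel: ΔL = 13×10⁻⁶ × 0.4656 m × 307 = 1.8582×10⁻³ m = 1.8582 mm
difference = 1.8582 − 0.12293 = 1.73527 mm

1.74 mm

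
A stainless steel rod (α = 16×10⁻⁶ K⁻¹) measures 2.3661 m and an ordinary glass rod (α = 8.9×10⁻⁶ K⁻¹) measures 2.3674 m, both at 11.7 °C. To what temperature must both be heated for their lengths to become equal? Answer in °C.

Equal length when α₁L₁ΔT − α₂L₂ΔT = L₂ − L₁ = 1.30×10⁻³ m
α₁L₁ = 3.78576×10⁻⁵, α₂L₂ = 2.106986×10⁻⁵ → Δ(αL) = 1.678774×10⁻⁵ m/K
ΔT = 1.30×10⁻³ / 1.678774×10⁻⁵ = 77.4375 K, so T = 11.7 + 77.4375 = 89.1375 °C

T = 89.14 °C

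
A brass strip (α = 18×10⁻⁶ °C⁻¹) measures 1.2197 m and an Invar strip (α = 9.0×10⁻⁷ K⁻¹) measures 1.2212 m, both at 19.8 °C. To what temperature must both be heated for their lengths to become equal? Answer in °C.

T = 91.72 °C

L₁(1 + α₁ΔT) = L₂(1 + α₂ΔT) ⇒ ΔT = (L₂ − L₁)/(α₁L₁ − α₂L₂)
L₂ − L₁ = 1.2212 − 1.2197 = 1.50×10⁻³ m
α₁L₁ − α₂L₂ = 18×10⁻⁶×1.2197 − 9.0×10⁻⁷×1.2212 = 2.085552×10⁻⁵ m/K
ΔT = 1.50×10⁻³ / 2.085552×10⁻⁵ = 71.9234 K
T = 19.8 + 71.9234 = 91.7234 °C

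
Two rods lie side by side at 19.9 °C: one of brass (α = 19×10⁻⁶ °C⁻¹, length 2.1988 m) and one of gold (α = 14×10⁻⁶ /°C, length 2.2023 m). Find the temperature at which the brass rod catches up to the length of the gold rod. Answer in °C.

Equal length when α₁L₁ΔT − α₂L₂ΔT = L₂ − L₁ = 3.50×10⁻³ m
α₁L₁ = 4.17772×10⁻⁵, α₂L₂ = 3.08322×10⁻⁵ → Δ(αL) = 1.0945×10⁻⁵ m/K
ΔT = 3.50×10⁻³ / 1.0945×10⁻⁵ = 319.781 K, so T = 19.9 + 319.781 = 339.681 °C

T = 339.7 °C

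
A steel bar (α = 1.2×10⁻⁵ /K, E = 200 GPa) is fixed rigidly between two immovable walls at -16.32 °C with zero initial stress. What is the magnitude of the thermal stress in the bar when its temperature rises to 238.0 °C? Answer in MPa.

σ = 610 MPa

Fully constrained: the free strain ε = αΔT is blocked, so σ = Eε = EαΔT.
|ΔT| = 254.32 K
σ = 200×10⁹ × 1.2×10⁻⁵ × 254.32 = 6.10×10⁸ Pa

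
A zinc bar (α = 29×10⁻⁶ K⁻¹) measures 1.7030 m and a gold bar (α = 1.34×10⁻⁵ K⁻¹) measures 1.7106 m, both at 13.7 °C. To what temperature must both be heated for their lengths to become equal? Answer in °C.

L₁(1 + α₁ΔT) = L₂(1 + α₂ΔT) ⇒ ΔT = (L₂ − L₁)/(α₁L₁ − α₂L₂)
L₂ − L₁ = 1.7106 − 1.7030 = 7.60×10⁻³ m
α₁L₁ − α₂L₂ = 29×10⁻⁶×1.7030 − 1.34×10⁻⁵×1.7106 = 2.646496×10⁻⁵ m/K
ΔT = 7.60×10⁻³ / 2.646496×10⁻⁵ = 287.172 K
T = 13.7 + 287.172 = 300.872 °C

T = 300.9 °C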